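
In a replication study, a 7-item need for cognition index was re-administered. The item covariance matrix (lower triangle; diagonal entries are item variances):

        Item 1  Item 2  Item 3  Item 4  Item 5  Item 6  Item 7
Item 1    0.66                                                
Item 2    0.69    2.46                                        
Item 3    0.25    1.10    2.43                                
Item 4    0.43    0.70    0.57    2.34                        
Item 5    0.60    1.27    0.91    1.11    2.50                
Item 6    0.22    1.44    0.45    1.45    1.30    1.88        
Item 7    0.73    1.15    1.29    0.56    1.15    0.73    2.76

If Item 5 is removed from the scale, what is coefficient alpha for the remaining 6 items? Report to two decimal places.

coefficient alpha = 0.78

Remaining items: Item 1, Item 2, Item 3, Item 4, Item 6, Item 7 (k = 6).
Σσ²ᵢ = 0.66 + 2.46 + 2.43 + 2.34 + 1.88 + 2.76 = 12.53
total variance = 12.53 + 2 × 11.76 = 36.05
α (item deleted) = (6/5)·(1 − 12.53/36.05) = 0.78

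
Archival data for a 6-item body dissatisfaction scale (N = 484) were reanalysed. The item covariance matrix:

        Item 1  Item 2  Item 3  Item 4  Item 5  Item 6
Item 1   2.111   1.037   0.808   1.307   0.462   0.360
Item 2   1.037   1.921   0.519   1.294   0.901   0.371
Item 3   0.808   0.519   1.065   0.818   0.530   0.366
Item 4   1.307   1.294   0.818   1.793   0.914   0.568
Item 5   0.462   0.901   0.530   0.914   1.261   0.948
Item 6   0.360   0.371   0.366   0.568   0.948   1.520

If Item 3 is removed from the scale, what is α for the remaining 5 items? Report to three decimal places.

Remaining items: Item 1, Item 2, Item 4, Item 5, Item 6 (k = 5).
Σσᵢ² = 2.111 + 1.921 + 1.793 + 1.261 + 1.520 = 8.606
total variance = 8.606 + 2 × 8.162 = 24.930
α (item deleted) = (5/4)·(1 − 8.606/24.930) = 0.818

α = 0.818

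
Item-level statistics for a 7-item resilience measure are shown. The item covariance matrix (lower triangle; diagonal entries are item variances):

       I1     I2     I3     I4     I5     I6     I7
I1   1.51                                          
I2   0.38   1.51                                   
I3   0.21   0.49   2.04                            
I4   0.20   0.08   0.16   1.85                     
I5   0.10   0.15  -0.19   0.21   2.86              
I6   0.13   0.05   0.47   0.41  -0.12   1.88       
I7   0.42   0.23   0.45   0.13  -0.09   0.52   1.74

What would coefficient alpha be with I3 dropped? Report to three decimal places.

α = 0.396

Remaining items: I1, I2, I4, I5, I6, I7 (k = 6).
Σσᵢ² = 1.51 + 1.51 + 1.85 + 2.86 + 1.88 + 1.74 = 11.35
σ²_total = 11.35 + 2 × 2.80 = 16.95
α (item deleted) = (6/5)·(1 − 11.35/16.95) = 0.396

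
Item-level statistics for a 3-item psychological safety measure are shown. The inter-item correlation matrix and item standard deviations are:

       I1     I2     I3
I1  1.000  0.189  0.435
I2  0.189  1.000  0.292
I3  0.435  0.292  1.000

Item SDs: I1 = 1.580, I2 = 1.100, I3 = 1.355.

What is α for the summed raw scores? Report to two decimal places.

α = 0.57

Σσ²ᵢ = 1.580² + 1.100² + 1.355² = 5.5424
Covariances σ_ij = r_ij · s_i · s_j:
  σ(I1,I2) = 0.189 × 1.580 × 1.100 = 0.3285
  σ(I1,I3) = 0.435 × 1.580 × 1.355 = 0.9313
  σ(I2,I3) = 0.292 × 1.100 × 1.355 = 0.4352
σ²_T = Σσ²ᵢ + 2·Σσ_ij = 5.5424 + 2 × 1.6950 = 8.9324
α = (3/2)·(1 − 5.5424/8.9324) = 0.57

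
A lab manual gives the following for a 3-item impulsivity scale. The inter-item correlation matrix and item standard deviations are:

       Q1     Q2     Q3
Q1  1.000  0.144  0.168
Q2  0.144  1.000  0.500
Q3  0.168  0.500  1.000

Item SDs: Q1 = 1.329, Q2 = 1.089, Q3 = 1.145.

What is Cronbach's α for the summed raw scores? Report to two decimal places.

α = 0.51

Σσ²ᵢ = 1.329² + 1.089² + 1.145² = 4.2632
Covariances σ_ij = r_ij · s_i · s_j:
  σ(Q1,Q2) = 0.144 × 1.329 × 1.089 = 0.2084
  σ(Q1,Q3) = 0.168 × 1.329 × 1.145 = 0.2556
  σ(Q2,Q3) = 0.500 × 1.089 × 1.145 = 0.6235
σ²_T = Σσ²ᵢ + 2·Σσ_ij = 4.2632 + 2 × 1.0875 = 6.4382
α = (3/2)·(1 − 4.2632/6.4382) = 0.51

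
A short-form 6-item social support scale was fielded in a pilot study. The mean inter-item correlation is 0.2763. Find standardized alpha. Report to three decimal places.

α = 0.696

Standardized α = k·r̄ / (1 + (k−1)·r̄) = 6 × 0.2763 / (1 + 5 × 0.2763)
  = 1.6578 / 2.3815 = 0.696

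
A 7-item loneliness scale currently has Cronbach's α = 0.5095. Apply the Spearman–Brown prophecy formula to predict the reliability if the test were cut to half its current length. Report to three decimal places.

predicted reliability = 0.342

Length factor m = 1/2
α' = m·α / (1 − (1−m)·α)
   = 1/2 × 0.5095 / (1 − (1 − 1/2) × 0.5095)
   = 0.2547 / 0.7452 = 0.342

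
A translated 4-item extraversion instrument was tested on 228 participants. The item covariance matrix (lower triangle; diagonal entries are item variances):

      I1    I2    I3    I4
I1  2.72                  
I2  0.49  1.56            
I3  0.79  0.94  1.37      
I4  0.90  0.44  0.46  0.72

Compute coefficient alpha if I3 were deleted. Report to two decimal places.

α = 0.63

Remaining items: I1, I2, I4 (k = 3).
Σσᵢ² = 2.72 + 1.56 + 0.72 = 5.00
σ²_total = 5.00 + 2 × 1.83 = 8.66
α (item deleted) = (3/2)·(1 − 5.00/8.66) = 0.63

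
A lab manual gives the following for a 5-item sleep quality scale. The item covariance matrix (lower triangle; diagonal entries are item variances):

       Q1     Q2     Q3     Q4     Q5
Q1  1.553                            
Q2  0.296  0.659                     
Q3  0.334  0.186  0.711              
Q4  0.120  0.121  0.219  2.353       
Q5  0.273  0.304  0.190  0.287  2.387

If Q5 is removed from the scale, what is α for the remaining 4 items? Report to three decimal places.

α = 0.435

Remaining items: Q1, Q2, Q3, Q4 (k = 4).
ΣVar(i) = 1.553 + 0.659 + 0.711 + 2.353 = 5.276
σ²_T = 5.276 + 2 × 1.276 = 7.828
α (item deleted) = (4/3)·(1 − 5.276/7.828) = 0.435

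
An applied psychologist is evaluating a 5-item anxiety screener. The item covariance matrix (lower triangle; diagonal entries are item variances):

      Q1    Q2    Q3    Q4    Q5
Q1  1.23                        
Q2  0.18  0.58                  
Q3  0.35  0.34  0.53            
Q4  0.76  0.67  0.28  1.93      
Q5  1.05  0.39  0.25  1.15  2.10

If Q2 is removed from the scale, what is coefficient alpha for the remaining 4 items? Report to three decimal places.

Remaining items: Q1, Q3, Q4, Q5 (k = 4).
ΣVar(i) = 1.23 + 0.53 + 1.93 + 2.10 = 5.79
σ²_total = 5.79 + 2 × 3.84 = 13.47
α (item deleted) = (4/3)·(1 − 5.79/13.47) = 0.760

α = 0.760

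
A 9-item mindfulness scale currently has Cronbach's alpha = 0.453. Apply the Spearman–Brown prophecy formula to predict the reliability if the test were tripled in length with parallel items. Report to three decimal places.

Length factor m = 3
α' = m·α / (1 + (m−1)·α)
   = 3 × 0.453 / (1 + (3 − 1) × 0.453)
   = 1.3590 / 1.9060 = 0.713

predicted reliability = 0.713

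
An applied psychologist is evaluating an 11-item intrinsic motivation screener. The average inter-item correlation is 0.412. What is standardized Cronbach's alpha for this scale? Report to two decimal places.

α = 0.89

Standardized α = k·r̄ / (1 + (k−1)·r̄) = 11 × 0.412 / (1 + 10 × 0.412)
  = 4.5320 / 5.1200 = 0.89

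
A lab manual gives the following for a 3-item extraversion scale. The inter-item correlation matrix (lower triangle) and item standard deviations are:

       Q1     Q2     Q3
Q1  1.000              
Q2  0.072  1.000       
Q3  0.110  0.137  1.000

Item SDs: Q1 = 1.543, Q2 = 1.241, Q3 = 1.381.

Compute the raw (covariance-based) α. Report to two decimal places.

Σσ²ᵢ = 1.543² + 1.241² + 1.381² = 5.8281
Covariances σ_ij = r_ij · s_i · s_j:
  σ(Q1,Q2) = 0.072 × 1.543 × 1.241 = 0.1379
  σ(Q1,Q3) = 0.110 × 1.543 × 1.381 = 0.2344
  σ(Q2,Q3) = 0.137 × 1.241 × 1.381 = 0.2348
σ²_T = Σσ²ᵢ + 2·Σσ_ij = 5.8281 + 2 × 0.6071 = 7.0423
α = (3/2)·(1 − 5.8281/7.0423) = 0.26

α = 0.26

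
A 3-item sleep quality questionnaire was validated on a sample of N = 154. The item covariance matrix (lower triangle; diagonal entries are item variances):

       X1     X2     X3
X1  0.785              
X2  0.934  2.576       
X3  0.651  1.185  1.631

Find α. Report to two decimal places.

Σσ²ᵢ = 0.785 + 2.576 + 1.631 = 4.992
Sum of the distinct covariances = 2.770
σ²_T = 4.992 + 2 × 2.770 = 10.532
α = (k/(k−1))·(1 − Σσ²ᵢ/σ²_T) = (3/2)·(1 − 4.992/10.532) = 0.79

α = 0.79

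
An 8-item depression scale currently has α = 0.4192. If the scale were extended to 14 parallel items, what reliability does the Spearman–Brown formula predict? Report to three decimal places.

Length factor m = 14/8 = 1.7500
α' = m·α / (1 + (m−1)·α)
   = 14/8 × 0.4192 / (1 + (14/8 − 1) × 0.4192)
   = 0.7336 / 1.3144 = 0.558

predicted reliability = 0.558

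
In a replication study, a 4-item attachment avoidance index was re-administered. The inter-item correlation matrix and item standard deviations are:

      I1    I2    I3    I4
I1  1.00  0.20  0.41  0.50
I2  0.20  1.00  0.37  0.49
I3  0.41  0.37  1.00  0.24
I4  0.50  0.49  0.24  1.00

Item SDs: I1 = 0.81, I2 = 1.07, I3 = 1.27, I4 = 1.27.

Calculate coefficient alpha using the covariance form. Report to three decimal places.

Σσ²ᵢ = 0.81² + 1.07² + 1.27² + 1.27² = 5.0268
Covariances σ_ij = r_ij · s_i · s_j:
  σ(I1,I2) = 0.20 × 0.81 × 1.07 = 0.1733
  σ(I1,I3) = 0.41 × 0.81 × 1.27 = 0.4218
  σ(I1,I4) = 0.50 × 0.81 × 1.27 = 0.5144
  σ(I2,I3) = 0.37 × 1.07 × 1.27 = 0.5028
  σ(I2,I4) = 0.49 × 1.07 × 1.27 = 0.6659
  σ(I3,I4) = 0.24 × 1.27 × 1.27 = 0.3871
σ²_T = Σσ²ᵢ + 2·Σσ_ij = 5.0268 + 2 × 2.6653 = 10.3574
α = (4/3)·(1 − 5.0268/10.3574) = 0.686

α = 0.686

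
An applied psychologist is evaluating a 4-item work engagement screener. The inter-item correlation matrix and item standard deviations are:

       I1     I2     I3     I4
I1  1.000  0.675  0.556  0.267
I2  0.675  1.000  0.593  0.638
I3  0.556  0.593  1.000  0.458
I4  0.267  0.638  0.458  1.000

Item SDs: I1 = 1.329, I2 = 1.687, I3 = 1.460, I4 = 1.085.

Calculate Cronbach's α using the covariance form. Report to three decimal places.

α = 0.820

Σσ²ᵢ = 1.329² + 1.687² + 1.460² + 1.085² = 7.9210
Covariances σ_ij = r_ij · s_i · s_j:
  σ(I1,I2) = 0.675 × 1.329 × 1.687 = 1.5134
  σ(I1,I3) = 0.556 × 1.329 × 1.460 = 1.0788
  σ(I1,I4) = 0.267 × 1.329 × 1.085 = 0.3850
  σ(I2,I3) = 0.593 × 1.687 × 1.460 = 1.4606
  σ(I2,I4) = 0.638 × 1.687 × 1.085 = 1.1678
  σ(I3,I4) = 0.458 × 1.460 × 1.085 = 0.7255
σ²_T = Σσ²ᵢ + 2·Σσ_ij = 7.9210 + 2 × 6.3311 = 20.5832
α = (4/3)·(1 − 7.9210/20.5832) = 0.820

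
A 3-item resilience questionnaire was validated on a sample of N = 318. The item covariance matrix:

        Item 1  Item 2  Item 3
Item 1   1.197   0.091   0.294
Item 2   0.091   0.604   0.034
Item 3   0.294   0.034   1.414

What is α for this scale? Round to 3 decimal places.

α = 0.310

ΣVar(i) = 1.197 + 0.604 + 1.414 = 3.215
Σ_{i<j} σ_ij = 0.419
σ²_T = 3.215 + 2 × 0.419 = 4.053
α = (k/(k−1))·(1 − ΣVar(i)/σ²_T) = (3/2)·(1 − 3.215/4.053) = 0.310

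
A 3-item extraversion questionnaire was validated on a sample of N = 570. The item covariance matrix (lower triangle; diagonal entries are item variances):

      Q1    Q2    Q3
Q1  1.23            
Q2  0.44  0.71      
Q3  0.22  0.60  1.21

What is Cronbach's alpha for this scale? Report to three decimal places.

α = 0.667

sum of item variances = 1.23 + 0.71 + 1.21 = 3.15
Σ_{i<j} σ_ij = 1.26
σ²_T = 3.15 + 2 × 1.26 = 5.67
α = (k/(k−1))·(1 − sum of item variances/σ²_T) = (3/2)·(1 − 3.15/5.67) = 0.667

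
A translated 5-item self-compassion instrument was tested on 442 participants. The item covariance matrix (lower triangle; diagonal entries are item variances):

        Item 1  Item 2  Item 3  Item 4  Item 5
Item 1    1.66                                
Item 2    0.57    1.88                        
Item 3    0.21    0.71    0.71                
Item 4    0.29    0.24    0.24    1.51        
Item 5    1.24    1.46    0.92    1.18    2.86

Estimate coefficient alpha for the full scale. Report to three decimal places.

ΣVar(i) = 1.66 + 1.88 + 0.71 + 1.51 + 2.86 = 8.62
Σ_{i<j} σ_ij = 7.06
total variance = 8.62 + 2 × 7.06 = 22.74
α = (k/(k−1))·(1 − ΣVar(i)/total variance) = (5/4)·(1 − 8.62/22.74) = 0.776

coefficient alpha = 0.776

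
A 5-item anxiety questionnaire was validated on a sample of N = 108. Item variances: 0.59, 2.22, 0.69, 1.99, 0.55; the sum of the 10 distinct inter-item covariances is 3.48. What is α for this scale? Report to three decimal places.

Σσᵢ² = 0.59 + 2.22 + 0.69 + 1.99 + 0.55 = 6.04
Sum of distinct covariances = 3.48
Var(T) = Σσᵢ² + 2·Σcov = 6.04 + 2 × 3.48 = 13.00
α = (5/4)·(1 − 6.04/13.00) = 0.669

α = 0.669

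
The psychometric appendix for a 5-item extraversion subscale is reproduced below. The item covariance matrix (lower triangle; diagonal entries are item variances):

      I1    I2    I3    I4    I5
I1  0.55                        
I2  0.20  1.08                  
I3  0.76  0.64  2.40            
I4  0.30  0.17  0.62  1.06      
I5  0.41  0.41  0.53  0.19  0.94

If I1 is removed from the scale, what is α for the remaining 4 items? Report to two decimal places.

Remaining items: I2, I3, I4, I5 (k = 4).
ΣVar(i) = 1.08 + 2.40 + 1.06 + 0.94 = 5.48
total variance = 5.48 + 2 × 2.56 = 10.60
α (item deleted) = (4/3)·(1 − 5.48/10.60) = 0.64

α = 0.64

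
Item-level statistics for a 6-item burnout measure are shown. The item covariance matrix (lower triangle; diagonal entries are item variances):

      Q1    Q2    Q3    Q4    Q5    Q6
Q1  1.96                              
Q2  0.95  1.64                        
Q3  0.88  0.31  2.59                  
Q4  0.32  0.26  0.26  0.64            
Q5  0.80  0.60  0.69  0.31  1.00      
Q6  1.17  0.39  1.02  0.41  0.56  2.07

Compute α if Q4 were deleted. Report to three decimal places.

Remaining items: Q1, Q2, Q3, Q5, Q6 (k = 5).
Σσᵢ² = 1.96 + 1.64 + 2.59 + 1.00 + 2.07 = 9.26
Var(T) = 9.26 + 2 × 7.37 = 24.00
α (item deleted) = (5/4)·(1 − 9.26/24.00) = 0.768

α = 0.768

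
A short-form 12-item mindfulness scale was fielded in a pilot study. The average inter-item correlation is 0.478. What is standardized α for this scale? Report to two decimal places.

α = 0.92

Standardized α = k·r̄ / (1 + (k−1)·r̄) = 12 × 0.478 / (1 + 11 × 0.478)
  = 5.7360 / 6.2580 = 0.92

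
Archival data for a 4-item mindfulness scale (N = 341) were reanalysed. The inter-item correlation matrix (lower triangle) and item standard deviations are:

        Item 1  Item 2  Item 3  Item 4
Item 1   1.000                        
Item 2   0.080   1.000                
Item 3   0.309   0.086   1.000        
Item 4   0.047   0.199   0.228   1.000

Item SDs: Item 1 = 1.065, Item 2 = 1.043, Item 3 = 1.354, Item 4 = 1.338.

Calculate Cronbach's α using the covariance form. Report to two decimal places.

α = 0.43

Σσ²ᵢ = 1.065² + 1.043² + 1.354² + 1.338² = 5.8456
Covariances σ_ij = r_ij · s_i · s_j:
  σ(Item 1,Item 2) = 0.080 × 1.065 × 1.043 = 0.0889
  σ(Item 1,Item 3) = 0.309 × 1.065 × 1.354 = 0.4456
  σ(Item 1,Item 4) = 0.047 × 1.065 × 1.338 = 0.0670
  σ(Item 2,Item 3) = 0.086 × 1.043 × 1.354 = 0.1215
  σ(Item 2,Item 4) = 0.199 × 1.043 × 1.338 = 0.2777
  σ(Item 3,Item 4) = 0.228 × 1.354 × 1.338 = 0.4131
σ²_T = Σσ²ᵢ + 2·Σσ_ij = 5.8456 + 2 × 1.4138 = 8.6732
α = (4/3)·(1 − 5.8456/8.6732) = 0.43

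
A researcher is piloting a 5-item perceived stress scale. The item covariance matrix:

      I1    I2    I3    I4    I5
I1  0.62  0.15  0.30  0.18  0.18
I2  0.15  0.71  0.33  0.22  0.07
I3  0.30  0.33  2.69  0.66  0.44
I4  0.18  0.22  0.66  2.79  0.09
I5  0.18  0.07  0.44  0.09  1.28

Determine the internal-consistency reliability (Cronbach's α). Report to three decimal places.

sum of item variances = 0.62 + 0.71 + 2.69 + 2.79 + 1.28 = 8.09
Sum of off-diagonal covariances = 2.62
σ²_T = 8.09 + 2 × 2.62 = 13.33
α = (k/(k−1))·(1 − sum of item variances/σ²_T) = (5/4)·(1 − 8.09/13.33) = 0.491

Cronbach's α = 0.491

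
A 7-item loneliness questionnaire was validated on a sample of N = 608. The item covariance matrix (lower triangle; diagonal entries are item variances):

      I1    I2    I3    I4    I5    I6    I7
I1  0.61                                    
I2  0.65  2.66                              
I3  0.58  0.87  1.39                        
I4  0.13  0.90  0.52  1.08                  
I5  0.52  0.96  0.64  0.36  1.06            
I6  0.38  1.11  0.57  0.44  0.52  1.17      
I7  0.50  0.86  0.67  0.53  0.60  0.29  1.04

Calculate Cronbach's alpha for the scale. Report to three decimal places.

α = 0.859

ΣVar(i) = 0.61 + 2.66 + 1.39 + 1.08 + 1.06 + 1.17 + 1.04 = 9.01
Sum of off-diagonal covariances = 12.60
σ²_T = 9.01 + 2 × 12.60 = 34.21
α = (k/(k−1))·(1 − ΣVar(i)/σ²_T) = (7/6)·(1 − 9.01/34.21) = 0.859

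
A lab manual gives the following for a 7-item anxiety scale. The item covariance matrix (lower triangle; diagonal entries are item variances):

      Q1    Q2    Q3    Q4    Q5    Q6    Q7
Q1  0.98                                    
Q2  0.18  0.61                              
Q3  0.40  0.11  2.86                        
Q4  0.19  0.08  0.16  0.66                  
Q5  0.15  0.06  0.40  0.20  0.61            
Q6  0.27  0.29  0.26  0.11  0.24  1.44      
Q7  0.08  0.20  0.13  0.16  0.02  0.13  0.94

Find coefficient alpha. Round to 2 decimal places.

Σσᵢ² = 0.98 + 0.61 + 2.86 + 0.66 + 0.61 + 1.44 + 0.94 = 8.10
Sum of off-diagonal covariances = 3.82
total variance = 8.10 + 2 × 3.82 = 15.74
α = (k/(k−1))·(1 − Σσᵢ²/total variance) = (7/6)·(1 − 8.10/15.74) = 0.57

α = 0.57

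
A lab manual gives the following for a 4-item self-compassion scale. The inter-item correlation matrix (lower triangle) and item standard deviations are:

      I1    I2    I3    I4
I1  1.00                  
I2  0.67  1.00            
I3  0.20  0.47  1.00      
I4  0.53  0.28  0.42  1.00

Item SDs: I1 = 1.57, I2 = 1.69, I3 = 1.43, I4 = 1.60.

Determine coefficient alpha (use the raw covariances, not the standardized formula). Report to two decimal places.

Σσ²ᵢ = 1.57² + 1.69² + 1.43² + 1.60² = 9.9259
Covariances σ_ij = r_ij · s_i · s_j:
  σ(I1,I2) = 0.67 × 1.57 × 1.69 = 1.7777
  σ(I1,I3) = 0.20 × 1.57 × 1.43 = 0.4490
  σ(I1,I4) = 0.53 × 1.57 × 1.60 = 1.3314
  σ(I2,I3) = 0.47 × 1.69 × 1.43 = 1.1358
  σ(I2,I4) = 0.28 × 1.69 × 1.60 = 0.7571
  σ(I3,I4) = 0.42 × 1.43 × 1.60 = 0.9610
σ²_T = Σσ²ᵢ + 2·Σσ_ij = 9.9259 + 2 × 6.4120 = 22.7499
α = (4/3)·(1 − 9.9259/22.7499) = 0.75

α = 0.75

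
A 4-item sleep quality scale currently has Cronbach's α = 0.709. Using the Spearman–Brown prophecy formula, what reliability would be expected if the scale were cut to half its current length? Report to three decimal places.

Length factor m = 1/2
α' = m·α / (1 − (1−m)·α)
   = 1/2 × 0.709 / (1 − (1 − 1/2) × 0.709)
   = 0.3545 / 0.6455 = 0.549

predicted reliability = 0.549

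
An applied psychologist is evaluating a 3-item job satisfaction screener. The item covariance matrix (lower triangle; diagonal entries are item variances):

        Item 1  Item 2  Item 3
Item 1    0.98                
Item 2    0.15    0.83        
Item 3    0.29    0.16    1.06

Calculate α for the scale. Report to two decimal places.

Σσ²ᵢ = 0.98 + 0.83 + 1.06 = 2.87
Σ_{i<j} σ_ij = 0.60
Var(T) = 2.87 + 2 × 0.60 = 4.07
α = (k/(k−1))·(1 − Σσ²ᵢ/Var(T)) = (3/2)·(1 − 2.87/4.07) = 0.44

α = 0.44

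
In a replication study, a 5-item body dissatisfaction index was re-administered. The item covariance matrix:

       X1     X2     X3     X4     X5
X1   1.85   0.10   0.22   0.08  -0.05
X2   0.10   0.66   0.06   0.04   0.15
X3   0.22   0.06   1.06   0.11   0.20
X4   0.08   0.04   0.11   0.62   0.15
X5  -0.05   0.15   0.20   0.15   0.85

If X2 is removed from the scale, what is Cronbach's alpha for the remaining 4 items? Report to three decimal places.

Cronbach's alpha = 0.326

Remaining items: X1, X3, X4, X5 (k = 4).
sum of item variances = 1.85 + 1.06 + 0.62 + 0.85 = 4.38
Var(T) = 4.38 + 2 × 0.71 = 5.80
α (item deleted) = (4/3)·(1 − 4.38/5.80) = 0.326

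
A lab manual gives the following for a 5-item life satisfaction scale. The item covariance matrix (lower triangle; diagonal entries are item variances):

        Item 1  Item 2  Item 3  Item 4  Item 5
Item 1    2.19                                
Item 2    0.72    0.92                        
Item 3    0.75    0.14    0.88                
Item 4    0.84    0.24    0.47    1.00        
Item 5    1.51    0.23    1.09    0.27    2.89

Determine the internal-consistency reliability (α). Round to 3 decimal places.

α = 0.767

ΣVar(i) = 2.19 + 0.92 + 0.88 + 1.00 + 2.89 = 7.88
Sum of the distinct covariances = 6.26
Var(T) = 7.88 + 2 × 6.26 = 20.40
α = (k/(k−1))·(1 − ΣVar(i)/Var(T)) = (5/4)·(1 − 7.88/20.40) = 0.767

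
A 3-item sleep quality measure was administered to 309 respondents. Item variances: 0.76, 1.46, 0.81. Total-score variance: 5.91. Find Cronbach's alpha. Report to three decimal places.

ΣVar(i) = 0.76 + 1.46 + 0.81 = 3.03
α = (k/(k−1))·(1 − ΣVar(i)/σ²_total) = (3/2)·(1 − 3.03/5.91) = 0.731

α = 0.731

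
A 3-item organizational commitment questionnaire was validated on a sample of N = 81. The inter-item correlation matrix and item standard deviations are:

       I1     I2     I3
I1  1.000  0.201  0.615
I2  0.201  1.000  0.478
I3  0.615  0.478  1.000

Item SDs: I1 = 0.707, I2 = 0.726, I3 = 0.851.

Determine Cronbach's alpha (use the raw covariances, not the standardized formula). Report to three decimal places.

α = 0.701

Σσ²ᵢ = 0.707² + 0.726² + 0.851² = 1.7511
Covariances σ_ij = r_ij · s_i · s_j:
  σ(I1,I2) = 0.201 × 0.707 × 0.726 = 0.1032
  σ(I1,I3) = 0.615 × 0.707 × 0.851 = 0.3700
  σ(I2,I3) = 0.478 × 0.726 × 0.851 = 0.2953
σ²_T = Σσ²ᵢ + 2·Σσ_ij = 1.7511 + 2 × 0.7685 = 3.2881
α = (3/2)·(1 − 1.7511/3.2881) = 0.701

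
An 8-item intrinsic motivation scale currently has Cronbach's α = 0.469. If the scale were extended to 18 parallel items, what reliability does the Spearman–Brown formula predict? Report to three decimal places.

Length factor m = 18/8 = 2.2500
α' = m·α / (1 + (m−1)·α)
   = 18/8 × 0.469 / (1 + (18/8 − 1) × 0.469)
   = 1.0553 / 1.5862 = 0.665

predicted reliability = 0.665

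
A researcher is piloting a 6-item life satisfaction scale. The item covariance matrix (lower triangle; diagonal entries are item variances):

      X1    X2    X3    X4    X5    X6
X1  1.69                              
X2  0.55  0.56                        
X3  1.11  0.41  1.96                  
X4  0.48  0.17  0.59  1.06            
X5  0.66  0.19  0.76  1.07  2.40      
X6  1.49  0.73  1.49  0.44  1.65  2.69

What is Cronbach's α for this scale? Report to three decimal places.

ΣVar(i) = 1.69 + 0.56 + 1.96 + 1.06 + 2.40 + 2.69 = 10.36
Sum of the distinct covariances = 11.79
total variance = 10.36 + 2 × 11.79 = 33.94
α = (k/(k−1))·(1 − ΣVar(i)/total variance) = (6/5)·(1 − 10.36/33.94) = 0.834

Cronbach's α = 0.834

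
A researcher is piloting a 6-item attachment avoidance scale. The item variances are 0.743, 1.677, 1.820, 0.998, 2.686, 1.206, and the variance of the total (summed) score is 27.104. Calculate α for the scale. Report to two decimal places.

ΣVar(i) = 0.743 + 1.677 + 1.820 + 0.998 + 2.686 + 1.206 = 9.130
α = (k/(k−1))·(1 − ΣVar(i)/total variance) = (6/5)·(1 − 9.130/27.104) = 0.80

α = 0.80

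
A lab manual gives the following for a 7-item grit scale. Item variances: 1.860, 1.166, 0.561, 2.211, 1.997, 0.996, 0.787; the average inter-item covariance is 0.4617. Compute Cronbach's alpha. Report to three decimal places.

Σσ²ᵢ = 1.860 + 1.166 + 0.561 + 2.211 + 1.997 + 0.996 + 0.787 = 9.578
Sum of the 21 distinct covariances = 21 × 0.4617 = 9.6957
total variance = Σσ²ᵢ + 2·Σcov = 9.578 + 2 × 9.6957 = 28.9694
α = (7/6)·(1 − 9.578/28.9694) = 0.781

Cronbach's alpha = 0.781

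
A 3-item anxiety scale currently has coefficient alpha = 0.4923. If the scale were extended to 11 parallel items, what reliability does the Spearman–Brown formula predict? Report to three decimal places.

predicted reliability = 0.780

Length factor m = 11/3 = 3.6667
α' = m·α / (1 + (m−1)·α)
   = 11/3 × 0.4923 / (1 + (11/3 − 1) × 0.4923)
   = 1.8051 / 2.3128 = 0.780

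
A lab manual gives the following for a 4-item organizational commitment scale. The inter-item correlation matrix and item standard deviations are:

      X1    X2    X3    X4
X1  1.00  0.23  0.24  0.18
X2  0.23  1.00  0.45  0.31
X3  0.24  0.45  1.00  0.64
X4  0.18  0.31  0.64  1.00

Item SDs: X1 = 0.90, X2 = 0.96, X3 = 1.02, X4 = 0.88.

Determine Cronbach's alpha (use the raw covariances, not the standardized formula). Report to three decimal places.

Σσ²ᵢ = 0.90² + 0.96² + 1.02² + 0.88² = 3.5464
Covariances σ_ij = r_ij · s_i · s_j:
  σ(X1,X2) = 0.23 × 0.90 × 0.96 = 0.1987
  σ(X1,X3) = 0.24 × 0.90 × 1.02 = 0.2203
  σ(X1,X4) = 0.18 × 0.90 × 0.88 = 0.1426
  σ(X2,X3) = 0.45 × 0.96 × 1.02 = 0.4406
  σ(X2,X4) = 0.31 × 0.96 × 0.88 = 0.2619
  σ(X3,X4) = 0.64 × 1.02 × 0.88 = 0.5745
σ²_T = Σσ²ᵢ + 2·Σσ_ij = 3.5464 + 2 × 1.8386 = 7.2236
α = (4/3)·(1 − 3.5464/7.2236) = 0.679

α = 0.679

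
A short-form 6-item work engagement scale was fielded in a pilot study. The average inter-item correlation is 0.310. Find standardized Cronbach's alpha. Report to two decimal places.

α = 0.73

Standardized α = k·r̄ / (1 + (k−1)·r̄) = 6 × 0.310 / (1 + 5 × 0.310)
  = 1.8600 / 2.5500 = 0.73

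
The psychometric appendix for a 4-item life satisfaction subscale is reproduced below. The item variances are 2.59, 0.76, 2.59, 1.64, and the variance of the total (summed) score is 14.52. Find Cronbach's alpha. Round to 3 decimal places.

sum of item variances = 2.59 + 0.76 + 2.59 + 1.64 = 7.58
α = (k/(k−1))·(1 − sum of item variances/total variance) = (4/3)·(1 − 7.58/14.52) = 0.637

Cronbach's alpha = 0.637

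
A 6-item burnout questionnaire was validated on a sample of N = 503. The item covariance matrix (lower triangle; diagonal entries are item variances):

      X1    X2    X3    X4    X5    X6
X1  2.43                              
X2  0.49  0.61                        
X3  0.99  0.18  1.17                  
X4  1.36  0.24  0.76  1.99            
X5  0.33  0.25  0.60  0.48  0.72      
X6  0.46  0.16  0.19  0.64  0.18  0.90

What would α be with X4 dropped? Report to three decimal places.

Remaining items: X1, X2, X3, X5, X6 (k = 5).
sum of item variances = 2.43 + 0.61 + 1.17 + 0.72 + 0.90 = 5.83
Var(T) = 5.83 + 2 × 3.83 = 13.49
α (item deleted) = (5/4)·(1 − 5.83/13.49) = 0.710

α = 0.710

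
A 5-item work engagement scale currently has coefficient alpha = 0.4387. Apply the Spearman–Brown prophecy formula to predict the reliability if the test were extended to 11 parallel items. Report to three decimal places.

Length factor m = 11/5 = 2.2000
α' = m·α / (1 + (m−1)·α)
   = 11/5 × 0.4387 / (1 + (11/5 − 1) × 0.4387)
   = 0.9651 / 1.5264 = 0.632

predicted reliability = 0.632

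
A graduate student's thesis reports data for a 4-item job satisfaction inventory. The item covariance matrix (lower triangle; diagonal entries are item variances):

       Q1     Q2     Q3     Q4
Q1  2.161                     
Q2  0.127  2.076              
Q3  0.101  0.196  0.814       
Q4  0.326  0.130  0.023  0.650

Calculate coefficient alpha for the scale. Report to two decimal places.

sum of item variances = 2.161 + 2.076 + 0.814 + 0.650 = 5.701
Sum of off-diagonal covariances = 0.903
Var(T) = 5.701 + 2 × 0.903 = 7.507
α = (k/(k−1))·(1 − sum of item variances/Var(T)) = (4/3)·(1 − 5.701/7.507) = 0.32

α = 0.32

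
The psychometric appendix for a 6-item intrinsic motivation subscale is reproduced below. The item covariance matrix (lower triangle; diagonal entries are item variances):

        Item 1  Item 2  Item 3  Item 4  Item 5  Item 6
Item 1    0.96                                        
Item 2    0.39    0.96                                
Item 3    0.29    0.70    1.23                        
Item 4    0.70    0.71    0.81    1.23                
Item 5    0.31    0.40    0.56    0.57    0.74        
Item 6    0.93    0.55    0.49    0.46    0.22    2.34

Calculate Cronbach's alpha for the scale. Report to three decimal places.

Cronbach's alpha = 0.821

sum of item variances = 0.96 + 0.96 + 1.23 + 1.23 + 0.74 + 2.34 = 7.46
Σ_{i<j} σ_ij = 8.09
σ²_T = 7.46 + 2 × 8.09 = 23.64
α = (k/(k−1))·(1 − sum of item variances/σ²_T) = (6/5)·(1 − 7.46/23.64) = 0.821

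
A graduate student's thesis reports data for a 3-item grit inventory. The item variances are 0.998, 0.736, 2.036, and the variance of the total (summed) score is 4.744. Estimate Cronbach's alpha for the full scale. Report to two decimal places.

α = 0.31

Σσᵢ² = 0.998 + 0.736 + 2.036 = 3.770
α = (k/(k−1))·(1 − Σσᵢ²/σ²_T) = (3/2)·(1 − 3.770/4.744) = 0.31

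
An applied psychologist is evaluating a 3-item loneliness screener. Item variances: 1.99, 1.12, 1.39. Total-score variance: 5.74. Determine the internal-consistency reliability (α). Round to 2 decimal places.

α = 0.32

ΣVar(i) = 1.99 + 1.12 + 1.39 = 4.50
α = (k/(k−1))·(1 − ΣVar(i)/total variance) = (3/2)·(1 − 4.50/5.74) = 0.32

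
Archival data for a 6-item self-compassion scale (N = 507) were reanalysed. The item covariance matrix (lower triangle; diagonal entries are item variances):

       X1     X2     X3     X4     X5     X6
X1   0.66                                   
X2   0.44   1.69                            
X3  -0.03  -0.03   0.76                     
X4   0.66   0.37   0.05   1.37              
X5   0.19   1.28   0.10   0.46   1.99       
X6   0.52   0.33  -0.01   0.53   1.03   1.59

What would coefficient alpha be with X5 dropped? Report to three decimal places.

coefficient alpha = 0.603

Remaining items: X1, X2, X3, X4, X6 (k = 5).
Σσ²ᵢ = 0.66 + 1.69 + 0.76 + 1.37 + 1.59 = 6.07
Var(T) = 6.07 + 2 × 2.83 = 11.73
α (item deleted) = (5/4)·(1 − 6.07/11.73) = 0.603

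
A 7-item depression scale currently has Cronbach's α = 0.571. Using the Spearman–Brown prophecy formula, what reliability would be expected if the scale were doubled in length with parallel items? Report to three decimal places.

Length factor m = 2
α' = m·α / (1 + (m−1)·α)
   = 2 × 0.571 / (1 + (2 − 1) × 0.571)
   = 1.1420 / 1.5710 = 0.727

predicted reliability = 0.727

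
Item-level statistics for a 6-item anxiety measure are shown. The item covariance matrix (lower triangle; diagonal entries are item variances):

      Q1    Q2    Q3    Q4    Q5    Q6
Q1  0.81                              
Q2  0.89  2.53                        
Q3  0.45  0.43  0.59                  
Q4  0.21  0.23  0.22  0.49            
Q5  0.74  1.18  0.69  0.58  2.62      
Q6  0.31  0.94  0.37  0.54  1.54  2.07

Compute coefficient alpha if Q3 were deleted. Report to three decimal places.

coefficient alpha = 0.784

Remaining items: Q1, Q2, Q4, Q5, Q6 (k = 5).
ΣVar(i) = 0.81 + 2.53 + 0.49 + 2.62 + 2.07 = 8.52
total variance = 8.52 + 2 × 7.16 = 22.84
α (item deleted) = (5/4)·(1 − 8.52/22.84) = 0.784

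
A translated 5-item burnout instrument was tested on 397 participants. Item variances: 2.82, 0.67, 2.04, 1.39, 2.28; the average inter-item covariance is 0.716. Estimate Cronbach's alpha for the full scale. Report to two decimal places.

Cronbach's alpha = 0.76

ΣVar(i) = 2.82 + 0.67 + 2.04 + 1.39 + 2.28 = 9.20
Sum of the 10 distinct covariances = 10 × 0.716 = 7.160
Var(T) = ΣVar(i) + 2·Σcov = 9.20 + 2 × 7.160 = 23.520
α = (5/4)·(1 − 9.20/23.520) = 0.76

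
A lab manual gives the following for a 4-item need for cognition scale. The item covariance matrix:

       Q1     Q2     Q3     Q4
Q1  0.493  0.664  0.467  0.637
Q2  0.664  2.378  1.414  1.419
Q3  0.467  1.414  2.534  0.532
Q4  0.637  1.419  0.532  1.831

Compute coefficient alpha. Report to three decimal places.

sum of item variances = 0.493 + 2.378 + 2.534 + 1.831 = 7.236
Sum of off-diagonal covariances = 5.133
Var(T) = 7.236 + 2 × 5.133 = 17.502
α = (k/(k−1))·(1 − sum of item variances/Var(T)) = (4/3)·(1 − 7.236/17.502) = 0.782

coefficient alpha = 0.782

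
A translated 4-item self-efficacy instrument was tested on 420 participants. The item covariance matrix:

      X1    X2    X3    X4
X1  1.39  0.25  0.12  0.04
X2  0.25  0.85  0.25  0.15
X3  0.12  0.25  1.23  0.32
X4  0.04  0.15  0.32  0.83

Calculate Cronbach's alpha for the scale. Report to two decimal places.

sum of item variances = 1.39 + 0.85 + 1.23 + 0.83 = 4.30
Σ_{i<j} σ_ij = 1.13
σ²_T = 4.30 + 2 × 1.13 = 6.56
α = (k/(k−1))·(1 − sum of item variances/σ²_T) = (4/3)·(1 − 4.30/6.56) = 0.46

α = 0.46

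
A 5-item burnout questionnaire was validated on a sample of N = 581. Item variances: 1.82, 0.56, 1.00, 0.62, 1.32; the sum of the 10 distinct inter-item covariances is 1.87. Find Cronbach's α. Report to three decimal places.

Σσ²ᵢ = 1.82 + 0.56 + 1.00 + 0.62 + 1.32 = 5.32
Sum of distinct covariances = 1.87
Var(T) = Σσ²ᵢ + 2·Σcov = 5.32 + 2 × 1.87 = 9.06
α = (5/4)·(1 − 5.32/9.06) = 0.516

Cronbach's α = 0.516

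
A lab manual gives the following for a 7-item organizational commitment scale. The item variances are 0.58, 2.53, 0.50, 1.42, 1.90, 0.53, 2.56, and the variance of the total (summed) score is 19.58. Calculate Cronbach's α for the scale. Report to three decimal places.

sum of item variances = 0.58 + 2.53 + 0.50 + 1.42 + 1.90 + 0.53 + 2.56 = 10.02
α = (k/(k−1))·(1 − sum of item variances/σ²_T) = (7/6)·(1 − 10.02/19.58) = 0.570

Cronbach's α = 0.570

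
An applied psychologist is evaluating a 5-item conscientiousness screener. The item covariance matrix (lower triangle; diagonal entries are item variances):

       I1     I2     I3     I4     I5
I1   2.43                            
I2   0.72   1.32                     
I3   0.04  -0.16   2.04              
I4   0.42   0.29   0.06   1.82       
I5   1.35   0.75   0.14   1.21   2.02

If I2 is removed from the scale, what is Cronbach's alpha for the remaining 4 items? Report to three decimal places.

Remaining items: I1, I3, I4, I5 (k = 4).
Σσ²ᵢ = 2.43 + 2.04 + 1.82 + 2.02 = 8.31
σ²_T = 8.31 + 2 × 3.22 = 14.75
α (item deleted) = (4/3)·(1 − 8.31/14.75) = 0.582

α = 0.582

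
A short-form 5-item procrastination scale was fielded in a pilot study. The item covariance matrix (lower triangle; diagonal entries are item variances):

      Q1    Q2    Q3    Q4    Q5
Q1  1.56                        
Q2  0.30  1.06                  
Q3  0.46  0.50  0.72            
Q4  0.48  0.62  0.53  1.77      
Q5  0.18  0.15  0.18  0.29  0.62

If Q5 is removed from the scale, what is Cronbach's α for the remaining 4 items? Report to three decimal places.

Remaining items: Q1, Q2, Q3, Q4 (k = 4).
sum of item variances = 1.56 + 1.06 + 0.72 + 1.77 = 5.11
σ²_T = 5.11 + 2 × 2.89 = 10.89
α (item deleted) = (4/3)·(1 − 5.11/10.89) = 0.708

Cronbach's α = 0.708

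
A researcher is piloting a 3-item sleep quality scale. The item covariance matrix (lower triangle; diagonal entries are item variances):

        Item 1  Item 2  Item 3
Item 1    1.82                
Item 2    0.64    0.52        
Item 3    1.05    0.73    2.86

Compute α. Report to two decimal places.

α = 0.72

sum of item variances = 1.82 + 0.52 + 2.86 = 5.20
Sum of off-diagonal covariances = 2.42
Var(T) = 5.20 + 2 × 2.42 = 10.04
α = (k/(k−1))·(1 − sum of item variances/Var(T)) = (3/2)·(1 − 5.20/10.04) = 0.72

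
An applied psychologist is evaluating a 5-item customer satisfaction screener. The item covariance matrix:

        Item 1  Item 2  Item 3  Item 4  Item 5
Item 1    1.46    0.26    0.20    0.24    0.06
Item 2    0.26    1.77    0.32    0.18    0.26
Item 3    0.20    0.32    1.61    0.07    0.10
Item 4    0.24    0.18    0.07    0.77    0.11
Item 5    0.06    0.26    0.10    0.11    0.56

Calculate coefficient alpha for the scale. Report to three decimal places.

α = 0.461

ΣVar(i) = 1.46 + 1.77 + 1.61 + 0.77 + 0.56 = 6.17
Σ_{i<j} σ_ij = 1.80
σ²_T = 6.17 + 2 × 1.80 = 9.77
α = (k/(k−1))·(1 − ΣVar(i)/σ²_T) = (5/4)·(1 − 6.17/9.77) = 0.461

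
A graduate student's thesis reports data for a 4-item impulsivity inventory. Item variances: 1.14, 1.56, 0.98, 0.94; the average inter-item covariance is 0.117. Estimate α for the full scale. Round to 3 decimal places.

α = 0.311

sum of item variances = 1.14 + 1.56 + 0.98 + 0.94 = 4.62
Sum of the 6 distinct covariances = 6 × 0.117 = 0.702
Var(T) = sum of item variances + 2·Σcov = 4.62 + 2 × 0.702 = 6.024
α = (4/3)·(1 − 4.62/6.024) = 0.311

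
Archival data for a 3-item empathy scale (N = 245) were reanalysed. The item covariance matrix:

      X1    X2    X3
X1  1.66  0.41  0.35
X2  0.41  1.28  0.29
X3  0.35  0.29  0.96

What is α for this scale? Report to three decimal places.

Σσᵢ² = 1.66 + 1.28 + 0.96 = 3.90
Sum of the distinct covariances = 1.05
σ²_total = 3.90 + 2 × 1.05 = 6.00
α = (k/(k−1))·(1 − Σσᵢ²/σ²_total) = (3/2)·(1 − 3.90/6.00) = 0.525

α = 0.525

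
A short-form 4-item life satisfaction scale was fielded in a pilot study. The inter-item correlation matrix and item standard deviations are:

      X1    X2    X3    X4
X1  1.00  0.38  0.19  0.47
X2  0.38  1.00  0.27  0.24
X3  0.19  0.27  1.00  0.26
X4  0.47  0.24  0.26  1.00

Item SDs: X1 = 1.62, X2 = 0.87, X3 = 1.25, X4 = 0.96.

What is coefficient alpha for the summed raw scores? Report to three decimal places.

Σσ²ᵢ = 1.62² + 0.87² + 1.25² + 0.96² = 5.8654
Covariances σ_ij = r_ij · s_i · s_j:
  σ(X1,X2) = 0.38 × 1.62 × 0.87 = 0.5356
  σ(X1,X3) = 0.19 × 1.62 × 1.25 = 0.3848
  σ(X1,X4) = 0.47 × 1.62 × 0.96 = 0.7309
  σ(X2,X3) = 0.27 × 0.87 × 1.25 = 0.2936
  σ(X2,X4) = 0.24 × 0.87 × 0.96 = 0.2004
  σ(X3,X4) = 0.26 × 1.25 × 0.96 = 0.3120
σ²_T = Σσ²ᵢ + 2·Σσ_ij = 5.8654 + 2 × 2.4573 = 10.7800
α = (4/3)·(1 − 5.8654/10.7800) = 0.608

α = 0.608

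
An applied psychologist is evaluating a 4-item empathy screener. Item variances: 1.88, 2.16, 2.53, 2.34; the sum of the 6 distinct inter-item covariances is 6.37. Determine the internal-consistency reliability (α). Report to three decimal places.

α = 0.785

ΣVar(i) = 1.88 + 2.16 + 2.53 + 2.34 = 8.91
Sum of distinct covariances = 6.37
σ²_total = ΣVar(i) + 2·Σcov = 8.91 + 2 × 6.37 = 21.65
α = (4/3)·(1 − 8.91/21.65) = 0.785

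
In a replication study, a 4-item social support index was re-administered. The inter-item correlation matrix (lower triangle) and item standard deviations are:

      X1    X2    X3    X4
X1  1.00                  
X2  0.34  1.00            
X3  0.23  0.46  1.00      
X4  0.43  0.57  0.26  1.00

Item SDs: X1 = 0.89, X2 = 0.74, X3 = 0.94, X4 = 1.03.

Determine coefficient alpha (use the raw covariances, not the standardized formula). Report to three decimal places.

α = 0.700

Σσ²ᵢ = 0.89² + 0.74² + 0.94² + 1.03² = 3.2842
Covariances σ_ij = r_ij · s_i · s_j:
  σ(X1,X2) = 0.34 × 0.89 × 0.74 = 0.2239
  σ(X1,X3) = 0.23 × 0.89 × 0.94 = 0.1924
  σ(X1,X4) = 0.43 × 0.89 × 1.03 = 0.3942
  σ(X2,X3) = 0.46 × 0.74 × 0.94 = 0.3200
  σ(X2,X4) = 0.57 × 0.74 × 1.03 = 0.4345
  σ(X3,X4) = 0.26 × 0.94 × 1.03 = 0.2517
σ²_T = Σσ²ᵢ + 2·Σσ_ij = 3.2842 + 2 × 1.8167 = 6.9176
α = (4/3)·(1 − 3.2842/6.9176) = 0.700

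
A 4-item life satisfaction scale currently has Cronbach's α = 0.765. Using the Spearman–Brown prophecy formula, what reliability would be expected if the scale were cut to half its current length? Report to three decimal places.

Length factor m = 1/2
α' = m·α / (1 − (1−m)·α)
   = 1/2 × 0.765 / (1 − (1 − 1/2) × 0.765)
   = 0.3825 / 0.6175 = 0.619

predicted reliability = 0.619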